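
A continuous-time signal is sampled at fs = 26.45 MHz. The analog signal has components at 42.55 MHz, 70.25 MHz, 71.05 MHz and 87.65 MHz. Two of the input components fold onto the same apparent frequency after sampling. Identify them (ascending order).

71.05 MHz, 87.65 MHz

fs/2 = 13.225 MHz.
42.55 MHz mod fs = 16.1 MHz.
16.1 MHz > fs/2 = 13.225 MHz, folds to fs − 16.1 MHz = 10.35 MHz.
70.25 MHz mod fs = 17.35 MHz.
17.35 MHz > fs/2 = 13.225 MHz, folds to fs − 17.35 MHz = 9.1 MHz.
71.05 MHz mod fs = 18.15 MHz.
18.15 MHz > fs/2 = 13.225 MHz, folds to fs − 18.15 MHz = 8.3 MHz.
87.65 MHz mod fs = 8.3 MHz.
8.3 MHz ≤ fs/2 = 13.225 MHz, appears at 8.3 MHz.
71.05 MHz and 87.65 MHz both map to 8.3 MHz.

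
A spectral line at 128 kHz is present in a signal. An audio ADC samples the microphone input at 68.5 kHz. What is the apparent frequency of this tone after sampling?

128 kHz mod fs = 59.5 kHz.
59.5 kHz > fs/2 = 34.25 kHz, folds to fs − 59.5 kHz = 9 kHz.

9 kHz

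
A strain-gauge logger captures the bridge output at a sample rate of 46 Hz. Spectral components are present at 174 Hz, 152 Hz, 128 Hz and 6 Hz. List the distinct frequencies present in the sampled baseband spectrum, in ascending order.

fs/2 = 23 Hz.
174 Hz mod fs = 36 Hz.
36 Hz > fs/2 = 23 Hz, folds to fs − 36 Hz = 10 Hz.
152 Hz mod fs = 14 Hz.
14 Hz ≤ fs/2 = 23 Hz, appears at 14 Hz.
128 Hz mod fs = 36 Hz.
36 Hz > fs/2 = 23 Hz, folds to fs − 36 Hz = 10 Hz.
6 Hz ≤ fs/2 = 23 Hz, passes unchanged.
Distinct values: {6 Hz, 10 Hz, 14 Hz}.

6 Hz, 10 Hz, 14 Hz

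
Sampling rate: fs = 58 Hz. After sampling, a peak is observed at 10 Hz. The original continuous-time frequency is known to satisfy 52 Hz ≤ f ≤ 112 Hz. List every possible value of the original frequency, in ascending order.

68 Hz, 106 Hz

Frequencies that alias to 10 Hz are k·fs ± 10 Hz for integer k ≥ 0.
k=0: 10 Hz.
k=1: 48 Hz, 68 Hz.
k=2: 106 Hz, 126 Hz.
k=3: 164 Hz, 184 Hz.
Within [52 Hz, 112 Hz]: 68 Hz, 106 Hz.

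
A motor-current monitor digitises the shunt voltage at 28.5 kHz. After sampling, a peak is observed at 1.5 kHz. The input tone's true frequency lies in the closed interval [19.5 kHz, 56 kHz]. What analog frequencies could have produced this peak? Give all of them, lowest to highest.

27 kHz, 30 kHz, 55.5 kHz

Frequencies that alias to 1.5 kHz are k·fs ± 1.5 kHz for integer k ≥ 0.
k=0: 1.5 kHz.
k=1: 27 kHz, 30 kHz.
k=2: 55.5 kHz, 58.5 kHz.
k=3: 84 kHz, 87 kHz.
Within [19.5 kHz, 56 kHz]: 27 kHz, 30 kHz, 55.5 kHz.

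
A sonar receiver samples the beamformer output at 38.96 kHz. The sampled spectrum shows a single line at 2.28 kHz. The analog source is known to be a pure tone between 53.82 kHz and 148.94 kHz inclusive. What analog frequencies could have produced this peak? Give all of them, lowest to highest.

75.64 kHz, 80.2 kHz, 114.6 kHz, 119.16 kHz

Frequencies that alias to 2.28 kHz are k·fs ± 2.28 kHz for integer k ≥ 0.
k=0: 2.28 kHz.
k=1: 36.68 kHz, 41.24 kHz.
k=2: 75.64 kHz, 80.2 kHz.
k=3: 114.6 kHz, 119.16 kHz.
k=4: 153.56 kHz, 158.12 kHz.
Within [53.82 kHz, 148.94 kHz]: 75.64 kHz, 80.2 kHz, 114.6 kHz, 119.16 kHz.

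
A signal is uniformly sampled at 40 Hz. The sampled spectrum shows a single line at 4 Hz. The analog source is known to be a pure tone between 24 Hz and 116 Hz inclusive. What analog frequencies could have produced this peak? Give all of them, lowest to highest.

36 Hz, 44 Hz, 76 Hz, 84 Hz, 116 Hz

Frequencies that alias to 4 Hz are k·fs ± 4 Hz for integer k ≥ 0.
k=0: 4 Hz.
k=1: 36 Hz, 44 Hz.
k=2: 76 Hz, 84 Hz.
k=3: 116 Hz, 124 Hz.
k=4: 156 Hz, 164 Hz.
Within [24 Hz, 116 Hz]: 36 Hz, 44 Hz, 76 Hz, 84 Hz, 116 Hz.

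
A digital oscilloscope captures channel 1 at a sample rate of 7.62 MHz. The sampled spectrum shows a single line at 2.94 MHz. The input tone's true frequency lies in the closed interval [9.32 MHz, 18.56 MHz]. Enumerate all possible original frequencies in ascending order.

Frequencies that alias to 2.94 MHz are k·fs ± 2.94 MHz for integer k ≥ 0.
k=0: 2.94 MHz.
k=1: 4.68 MHz, 10.56 MHz.
k=2: 12.3 MHz, 18.18 MHz.
k=3: 19.92 MHz, 25.8 MHz.
Within [9.32 MHz, 18.56 MHz]: 10.56 MHz, 12.3 MHz, 18.18 MHz.

10.56 MHz, 12.3 MHz, 18.18 MHz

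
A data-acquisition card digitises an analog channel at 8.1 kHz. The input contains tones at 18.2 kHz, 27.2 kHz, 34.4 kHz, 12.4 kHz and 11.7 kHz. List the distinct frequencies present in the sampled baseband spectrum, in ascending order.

2 kHz, 2.9 kHz, 3.6 kHz, 3.8 kHz

fs/2 = 4.05 kHz.
18.2 kHz mod fs = 2 kHz.
2 kHz ≤ fs/2 = 4.05 kHz, appears at 2 kHz.
27.2 kHz mod fs = 2.9 kHz.
2.9 kHz ≤ fs/2 = 4.05 kHz, appears at 2.9 kHz.
34.4 kHz mod fs = 2 kHz.
2 kHz ≤ fs/2 = 4.05 kHz, appears at 2 kHz.
12.4 kHz mod fs = 4.3 kHz.
4.3 kHz > fs/2 = 4.05 kHz, folds to fs − 4.3 kHz = 3.8 kHz.
11.7 kHz mod fs = 3.6 kHz.
3.6 kHz ≤ fs/2 = 4.05 kHz, appears at 3.6 kHz.
Distinct values: {2 kHz, 2.9 kHz, 3.6 kHz, 3.8 kHz}.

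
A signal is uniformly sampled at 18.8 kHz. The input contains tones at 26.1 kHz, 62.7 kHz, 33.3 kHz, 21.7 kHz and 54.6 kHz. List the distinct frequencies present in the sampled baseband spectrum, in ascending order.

fs/2 = 9.4 kHz.
26.1 kHz mod fs = 7.3 kHz.
7.3 kHz ≤ fs/2 = 9.4 kHz, appears at 7.3 kHz.
62.7 kHz mod fs = 6.3 kHz.
6.3 kHz ≤ fs/2 = 9.4 kHz, appears at 6.3 kHz.
33.3 kHz mod fs = 14.5 kHz.
14.5 kHz > fs/2 = 9.4 kHz, folds to fs − 14.5 kHz = 4.3 kHz.
21.7 kHz mod fs = 2.9 kHz.
2.9 kHz ≤ fs/2 = 9.4 kHz, appears at 2.9 kHz.
54.6 kHz mod fs = 17 kHz.
17 kHz > fs/2 = 9.4 kHz, folds to fs − 17 kHz = 1.8 kHz.
Distinct values: {1.8 kHz, 2.9 kHz, 4.3 kHz, 6.3 kHz, 7.3 kHz}.

1.8 kHz, 2.9 kHz, 4.3 kHz, 6.3 kHz, 7.3 kHz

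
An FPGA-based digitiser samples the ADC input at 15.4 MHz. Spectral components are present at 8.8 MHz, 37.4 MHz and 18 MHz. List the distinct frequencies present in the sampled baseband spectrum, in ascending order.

fs/2 = 7.7 MHz.
8.8 MHz > fs/2 = 7.7 MHz, folds to fs − 8.8 MHz = 6.6 MHz.
37.4 MHz mod fs = 6.6 MHz.
6.6 MHz ≤ fs/2 = 7.7 MHz, appears at 6.6 MHz.
18 MHz mod fs = 2.6 MHz.
2.6 MHz ≤ fs/2 = 7.7 MHz, appears at 2.6 MHz.
Distinct values: {2.6 MHz, 6.6 MHz}.

2.6 MHz, 6.6 MHz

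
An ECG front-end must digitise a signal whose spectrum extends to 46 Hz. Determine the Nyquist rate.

92 Hz

Nyquist rate = 2 × 46 Hz = 92 Hz.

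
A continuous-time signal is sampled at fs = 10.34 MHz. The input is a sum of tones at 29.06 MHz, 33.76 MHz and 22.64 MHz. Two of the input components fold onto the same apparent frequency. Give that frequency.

fs/2 = 5.17 MHz.
29.06 MHz mod fs = 8.38 MHz.
8.38 MHz > fs/2 = 5.17 MHz, folds to fs − 8.38 MHz = 1.96 MHz.
33.76 MHz mod fs = 2.74 MHz.
2.74 MHz ≤ fs/2 = 5.17 MHz, appears at 2.74 MHz.
22.64 MHz mod fs = 1.96 MHz.
1.96 MHz ≤ fs/2 = 5.17 MHz, appears at 1.96 MHz.
22.64 MHz and 29.06 MHz both map to 1.96 MHz.

1.96 MHz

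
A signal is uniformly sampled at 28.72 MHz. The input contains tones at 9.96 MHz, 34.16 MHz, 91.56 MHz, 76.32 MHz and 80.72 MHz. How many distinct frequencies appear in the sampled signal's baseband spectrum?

fs/2 = 14.36 MHz.
9.96 MHz ≤ fs/2 = 14.36 MHz, passes unchanged.
34.16 MHz mod fs = 5.44 MHz.
5.44 MHz ≤ fs/2 = 14.36 MHz, appears at 5.44 MHz.
91.56 MHz mod fs = 5.4 MHz.
5.4 MHz ≤ fs/2 = 14.36 MHz, appears at 5.4 MHz.
76.32 MHz mod fs = 18.88 MHz.
18.88 MHz > fs/2 = 14.36 MHz, folds to fs − 18.88 MHz = 9.84 MHz.
80.72 MHz mod fs = 23.28 MHz.
23.28 MHz > fs/2 = 14.36 MHz, folds to fs − 23.28 MHz = 5.44 MHz.
Distinct values: {5.4 MHz, 5.44 MHz, 9.84 MHz, 9.96 MHz} → 4.

4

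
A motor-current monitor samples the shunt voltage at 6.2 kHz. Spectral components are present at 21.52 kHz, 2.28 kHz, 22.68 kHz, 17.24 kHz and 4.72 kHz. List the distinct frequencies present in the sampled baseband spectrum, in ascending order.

fs/2 = 3.1 kHz.
21.52 kHz mod fs = 2.92 kHz.
2.92 kHz ≤ fs/2 = 3.1 kHz, appears at 2.92 kHz.
2.28 kHz ≤ fs/2 = 3.1 kHz, passes unchanged.
22.68 kHz mod fs = 4.08 kHz.
4.08 kHz > fs/2 = 3.1 kHz, folds to fs − 4.08 kHz = 2.12 kHz.
17.24 kHz mod fs = 4.84 kHz.
4.84 kHz > fs/2 = 3.1 kHz, folds to fs − 4.84 kHz = 1.36 kHz.
4.72 kHz > fs/2 = 3.1 kHz, folds to fs − 4.72 kHz = 1.48 kHz.
Distinct values: {1.36 kHz, 1.48 kHz, 2.12 kHz, 2.28 kHz, 2.92 kHz}.

1.36 kHz, 1.48 kHz, 2.12 kHz, 2.28 kHz, 2.92 kHz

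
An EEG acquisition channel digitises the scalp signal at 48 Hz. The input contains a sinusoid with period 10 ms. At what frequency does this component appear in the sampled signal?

T = 10 ms → f = 1/T = 100 Hz.
100 Hz mod fs = 4 Hz.
4 Hz ≤ fs/2 = 24 Hz, appears at 4 Hz.

4 Hz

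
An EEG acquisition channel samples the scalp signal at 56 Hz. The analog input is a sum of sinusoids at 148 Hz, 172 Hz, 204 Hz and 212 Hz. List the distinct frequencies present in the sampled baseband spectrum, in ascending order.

fs/2 = 28 Hz.
148 Hz mod fs = 36 Hz.
36 Hz > fs/2 = 28 Hz, folds to fs − 36 Hz = 20 Hz.
172 Hz mod fs = 4 Hz.
4 Hz ≤ fs/2 = 28 Hz, appears at 4 Hz.
204 Hz mod fs = 36 Hz.
36 Hz > fs/2 = 28 Hz, folds to fs − 36 Hz = 20 Hz.
212 Hz mod fs = 44 Hz.
44 Hz > fs/2 = 28 Hz, folds to fs − 44 Hz = 12 Hz.
Distinct values: {4 Hz, 12 Hz, 20 Hz}.

4 Hz, 12 Hz, 20 Hz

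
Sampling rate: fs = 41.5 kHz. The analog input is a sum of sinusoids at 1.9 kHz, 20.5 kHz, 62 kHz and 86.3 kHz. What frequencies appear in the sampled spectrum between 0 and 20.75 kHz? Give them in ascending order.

1.9 kHz, 3.3 kHz, 20.5 kHz

fs/2 = 20.75 kHz.
1.9 kHz ≤ fs/2 = 20.75 kHz, passes unchanged.
20.5 kHz ≤ fs/2 = 20.75 kHz, passes unchanged.
62 kHz mod fs = 20.5 kHz.
20.5 kHz ≤ fs/2 = 20.75 kHz, appears at 20.5 kHz.
86.3 kHz mod fs = 3.3 kHz.
3.3 kHz ≤ fs/2 = 20.75 kHz, appears at 3.3 kHz.
Distinct values: {1.9 kHz, 3.3 kHz, 20.5 kHz}.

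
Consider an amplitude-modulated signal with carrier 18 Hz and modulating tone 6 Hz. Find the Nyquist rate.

48 Hz

AM sidebands sit at fc ± fm = 12 Hz and 24 Hz.
Highest-frequency component: 24 Hz.
Nyquist rate = 2 × 24 Hz = 48 Hz.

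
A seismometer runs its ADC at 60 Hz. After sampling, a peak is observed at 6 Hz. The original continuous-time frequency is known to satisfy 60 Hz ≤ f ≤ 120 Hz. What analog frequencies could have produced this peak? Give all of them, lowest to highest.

66 Hz, 114 Hz

Frequencies that alias to 6 Hz are k·fs ± 6 Hz for integer k ≥ 0.
k=0: 6 Hz.
k=1: 54 Hz, 66 Hz.
k=2: 114 Hz, 126 Hz.
k=3: 174 Hz, 186 Hz.
Within [60 Hz, 120 Hz]: 66 Hz, 114 Hz.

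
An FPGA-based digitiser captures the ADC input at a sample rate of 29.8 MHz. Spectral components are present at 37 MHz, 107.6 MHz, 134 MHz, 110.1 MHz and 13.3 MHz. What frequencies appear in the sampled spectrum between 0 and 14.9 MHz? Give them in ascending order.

7.2 MHz, 9.1 MHz, 11.6 MHz, 13.3 MHz, 14.8 MHz

fs/2 = 14.9 MHz.
37 MHz mod fs = 7.2 MHz.
7.2 MHz ≤ fs/2 = 14.9 MHz, appears at 7.2 MHz.
107.6 MHz mod fs = 18.2 MHz.
18.2 MHz > fs/2 = 14.9 MHz, folds to fs − 18.2 MHz = 11.6 MHz.
134 MHz mod fs = 14.8 MHz.
14.8 MHz ≤ fs/2 = 14.9 MHz, appears at 14.8 MHz.
110.1 MHz mod fs = 20.7 MHz.
20.7 MHz > fs/2 = 14.9 MHz, folds to fs − 20.7 MHz = 9.1 MHz.
13.3 MHz ≤ fs/2 = 14.9 MHz, passes unchanged.
Distinct values: {7.2 MHz, 9.1 MHz, 11.6 MHz, 13.3 MHz, 14.8 MHz}.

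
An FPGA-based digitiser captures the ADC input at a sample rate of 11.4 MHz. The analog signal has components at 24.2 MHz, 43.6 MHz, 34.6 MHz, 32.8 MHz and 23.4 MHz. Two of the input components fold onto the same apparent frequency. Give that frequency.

1.4 MHz

fs/2 = 5.7 MHz.
24.2 MHz mod fs = 1.4 MHz.
1.4 MHz ≤ fs/2 = 5.7 MHz, appears at 1.4 MHz.
43.6 MHz mod fs = 9.4 MHz.
9.4 MHz > fs/2 = 5.7 MHz, folds to fs − 9.4 MHz = 2 MHz.
34.6 MHz mod fs = 0.4 MHz.
0.4 MHz ≤ fs/2 = 5.7 MHz, appears at 0.4 MHz.
32.8 MHz mod fs = 10 MHz.
10 MHz > fs/2 = 5.7 MHz, folds to fs − 10 MHz = 1.4 MHz.
23.4 MHz mod fs = 0.6 MHz.
0.6 MHz ≤ fs/2 = 5.7 MHz, appears at 0.6 MHz.
24.2 MHz and 32.8 MHz both map to 1.4 MHz.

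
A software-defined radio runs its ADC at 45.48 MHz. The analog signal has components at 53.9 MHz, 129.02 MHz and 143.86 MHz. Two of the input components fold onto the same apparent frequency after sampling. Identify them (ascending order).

129.02 MHz, 143.86 MHz

fs/2 = 22.74 MHz.
53.9 MHz mod fs = 8.42 MHz.
8.42 MHz ≤ fs/2 = 22.74 MHz, appears at 8.42 MHz.
129.02 MHz mod fs = 38.06 MHz.
38.06 MHz > fs/2 = 22.74 MHz, folds to fs − 38.06 MHz = 7.42 MHz.
143.86 MHz mod fs = 7.42 MHz.
7.42 MHz ≤ fs/2 = 22.74 MHz, appears at 7.42 MHz.
129.02 MHz and 143.86 MHz both map to 7.42 MHz.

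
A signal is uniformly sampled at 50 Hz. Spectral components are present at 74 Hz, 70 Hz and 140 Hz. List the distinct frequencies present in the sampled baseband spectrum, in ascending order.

fs/2 = 25 Hz.
74 Hz mod fs = 24 Hz.
24 Hz ≤ fs/2 = 25 Hz, appears at 24 Hz.
70 Hz mod fs = 20 Hz.
20 Hz ≤ fs/2 = 25 Hz, appears at 20 Hz.
140 Hz mod fs = 40 Hz.
40 Hz > fs/2 = 25 Hz, folds to fs − 40 Hz = 10 Hz.
Distinct values: {10 Hz, 20 Hz, 24 Hz}.

10 Hz, 20 Hz, 24 Hz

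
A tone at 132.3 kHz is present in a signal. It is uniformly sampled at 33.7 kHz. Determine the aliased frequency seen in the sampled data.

132.3 kHz mod fs = 31.2 kHz.
31.2 kHz > fs/2 = 16.85 kHz, folds to fs − 31.2 kHz = 2.5 kHz.

2.5 kHz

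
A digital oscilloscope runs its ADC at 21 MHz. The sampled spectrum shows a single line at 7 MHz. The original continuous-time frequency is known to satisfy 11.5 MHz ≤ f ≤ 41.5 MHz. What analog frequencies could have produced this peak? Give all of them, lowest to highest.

Frequencies that alias to 7 MHz are k·fs ± 7 MHz for integer k ≥ 0.
k=0: 7 MHz.
k=1: 14 MHz, 28 MHz.
k=2: 35 MHz, 49 MHz.
k=3: 56 MHz, 70 MHz.
Within [11.5 MHz, 41.5 MHz]: 14 MHz, 28 MHz, 35 MHz.

14 MHz, 28 MHz, 35 MHz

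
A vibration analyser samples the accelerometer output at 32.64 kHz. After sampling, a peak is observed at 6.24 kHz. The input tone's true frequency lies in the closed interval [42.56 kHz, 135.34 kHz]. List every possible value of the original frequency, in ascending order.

59.04 kHz, 71.52 kHz, 91.68 kHz, 104.16 kHz, 124.32 kHz

Frequencies that alias to 6.24 kHz are k·fs ± 6.24 kHz for integer k ≥ 0.
k=0: 6.24 kHz.
k=1: 26.4 kHz, 38.88 kHz.
k=2: 59.04 kHz, 71.52 kHz.
k=3: 91.68 kHz, 104.16 kHz.
k=4: 124.32 kHz, 136.8 kHz.
k=5: 156.96 kHz, 169.44 kHz.
Within [42.56 kHz, 135.34 kHz]: 59.04 kHz, 71.52 kHz, 91.68 kHz, 104.16 kHz, 124.32 kHz.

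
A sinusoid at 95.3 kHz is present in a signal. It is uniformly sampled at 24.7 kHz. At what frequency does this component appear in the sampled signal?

3.5 kHz

95.3 kHz mod fs = 21.2 kHz.
21.2 kHz > fs/2 = 12.35 kHz, folds to fs − 21.2 kHz = 3.5 kHz.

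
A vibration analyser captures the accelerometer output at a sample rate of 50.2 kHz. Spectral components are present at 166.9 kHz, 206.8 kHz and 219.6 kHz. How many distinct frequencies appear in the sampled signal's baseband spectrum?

fs/2 = 25.1 kHz.
166.9 kHz mod fs = 16.3 kHz.
16.3 kHz ≤ fs/2 = 25.1 kHz, appears at 16.3 kHz.
206.8 kHz mod fs = 6 kHz.
6 kHz ≤ fs/2 = 25.1 kHz, appears at 6 kHz.
219.6 kHz mod fs = 18.8 kHz.
18.8 kHz ≤ fs/2 = 25.1 kHz, appears at 18.8 kHz.
Distinct values: {6 kHz, 16.3 kHz, 18.8 kHz} → 3.

3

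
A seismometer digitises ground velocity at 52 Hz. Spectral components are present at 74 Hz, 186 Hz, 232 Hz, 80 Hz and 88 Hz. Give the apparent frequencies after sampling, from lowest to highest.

16 Hz, 22 Hz, 24 Hz

fs/2 = 26 Hz.
74 Hz mod fs = 22 Hz.
22 Hz ≤ fs/2 = 26 Hz, appears at 22 Hz.
186 Hz mod fs = 30 Hz.
30 Hz > fs/2 = 26 Hz, folds to fs − 30 Hz = 22 Hz.
232 Hz mod fs = 24 Hz.
24 Hz ≤ fs/2 = 26 Hz, appears at 24 Hz.
80 Hz mod fs = 28 Hz.
28 Hz > fs/2 = 26 Hz, folds to fs − 28 Hz = 24 Hz.
88 Hz mod fs = 36 Hz.
36 Hz > fs/2 = 26 Hz, folds to fs − 36 Hz = 16 Hz.
Distinct values: {16 Hz, 22 Hz, 24 Hz}.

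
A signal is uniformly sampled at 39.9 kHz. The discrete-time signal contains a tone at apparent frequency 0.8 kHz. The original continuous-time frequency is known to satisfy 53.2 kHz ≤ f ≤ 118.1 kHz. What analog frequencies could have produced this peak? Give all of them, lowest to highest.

Frequencies that alias to 0.8 kHz are k·fs ± 0.8 kHz for integer k ≥ 0.
k=0: 0.8 kHz.
k=1: 39.1 kHz, 40.7 kHz.
k=2: 79 kHz, 80.6 kHz.
k=3: 118.9 kHz, 120.5 kHz.
Within [53.2 kHz, 118.1 kHz]: 79 kHz, 80.6 kHz.

79 kHz, 80.6 kHz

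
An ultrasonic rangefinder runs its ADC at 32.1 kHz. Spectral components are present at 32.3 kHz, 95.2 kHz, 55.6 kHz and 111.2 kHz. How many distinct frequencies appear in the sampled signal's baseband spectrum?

fs/2 = 16.05 kHz.
32.3 kHz mod fs = 0.2 kHz.
0.2 kHz ≤ fs/2 = 16.05 kHz, appears at 0.2 kHz.
95.2 kHz mod fs = 31 kHz.
31 kHz > fs/2 = 16.05 kHz, folds to fs − 31 kHz = 1.1 kHz.
55.6 kHz mod fs = 23.5 kHz.
23.5 kHz > fs/2 = 16.05 kHz, folds to fs − 23.5 kHz = 8.6 kHz.
111.2 kHz mod fs = 14.9 kHz.
14.9 kHz ≤ fs/2 = 16.05 kHz, appears at 14.9 kHz.
Distinct values: {0.2 kHz, 1.1 kHz, 8.6 kHz, 14.9 kHz} → 4.

4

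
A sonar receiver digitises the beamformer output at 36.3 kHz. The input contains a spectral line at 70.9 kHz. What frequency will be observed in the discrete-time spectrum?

1.7 kHz

70.9 kHz mod fs = 34.6 kHz.
34.6 kHz > fs/2 = 18.15 kHz, folds to fs − 34.6 kHz = 1.7 kHz.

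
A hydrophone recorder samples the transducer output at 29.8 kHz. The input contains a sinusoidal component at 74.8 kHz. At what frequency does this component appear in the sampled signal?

14.6 kHz

74.8 kHz mod fs = 15.2 kHz.
15.2 kHz > fs/2 = 14.9 kHz, folds to fs − 15.2 kHz = 14.6 kHz.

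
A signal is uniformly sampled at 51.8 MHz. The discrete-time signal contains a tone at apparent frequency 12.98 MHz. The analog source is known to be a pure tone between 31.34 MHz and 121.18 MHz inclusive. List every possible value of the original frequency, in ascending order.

38.82 MHz, 64.78 MHz, 90.62 MHz, 116.58 MHz

Frequencies that alias to 12.98 MHz are k·fs ± 12.98 MHz for integer k ≥ 0.
k=0: 12.98 MHz.
k=1: 38.82 MHz, 64.78 MHz.
k=2: 90.62 MHz, 116.58 MHz.
k=3: 142.42 MHz, 168.38 MHz.
Within [31.34 MHz, 121.18 MHz]: 38.82 MHz, 64.78 MHz, 90.62 MHz, 116.58 MHz.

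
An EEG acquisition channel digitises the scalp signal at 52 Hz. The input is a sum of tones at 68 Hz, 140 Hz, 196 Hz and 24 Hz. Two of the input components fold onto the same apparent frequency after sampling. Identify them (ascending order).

fs/2 = 26 Hz.
68 Hz mod fs = 16 Hz.
16 Hz ≤ fs/2 = 26 Hz, appears at 16 Hz.
140 Hz mod fs = 36 Hz.
36 Hz > fs/2 = 26 Hz, folds to fs − 36 Hz = 16 Hz.
196 Hz mod fs = 40 Hz.
40 Hz > fs/2 = 26 Hz, folds to fs − 40 Hz = 12 Hz.
24 Hz ≤ fs/2 = 26 Hz, passes unchanged.
68 Hz and 140 Hz both map to 16 Hz.

68 Hz, 140 Hz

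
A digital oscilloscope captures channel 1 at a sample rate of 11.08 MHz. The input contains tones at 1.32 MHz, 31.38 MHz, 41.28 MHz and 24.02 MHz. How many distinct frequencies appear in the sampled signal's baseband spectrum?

fs/2 = 5.54 MHz.
1.32 MHz ≤ fs/2 = 5.54 MHz, passes unchanged.
31.38 MHz mod fs = 9.22 MHz.
9.22 MHz > fs/2 = 5.54 MHz, folds to fs − 9.22 MHz = 1.86 MHz.
41.28 MHz mod fs = 8.04 MHz.
8.04 MHz > fs/2 = 5.54 MHz, folds to fs − 8.04 MHz = 3.04 MHz.
24.02 MHz mod fs = 1.86 MHz.
1.86 MHz ≤ fs/2 = 5.54 MHz, appears at 1.86 MHz.
Distinct values: {1.32 MHz, 1.86 MHz, 3.04 MHz} → 3.

3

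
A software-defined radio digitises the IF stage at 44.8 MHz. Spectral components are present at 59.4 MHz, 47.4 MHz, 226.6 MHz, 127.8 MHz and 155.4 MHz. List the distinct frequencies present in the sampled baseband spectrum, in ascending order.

2.6 MHz, 6.6 MHz, 14.6 MHz, 21 MHz

fs/2 = 22.4 MHz.
59.4 MHz mod fs = 14.6 MHz.
14.6 MHz ≤ fs/2 = 22.4 MHz, appears at 14.6 MHz.
47.4 MHz mod fs = 2.6 MHz.
2.6 MHz ≤ fs/2 = 22.4 MHz, appears at 2.6 MHz.
226.6 MHz mod fs = 2.6 MHz.
2.6 MHz ≤ fs/2 = 22.4 MHz, appears at 2.6 MHz.
127.8 MHz mod fs = 38.2 MHz.
38.2 MHz > fs/2 = 22.4 MHz, folds to fs − 38.2 MHz = 6.6 MHz.
155.4 MHz mod fs = 21 MHz.
21 MHz ≤ fs/2 = 22.4 MHz, appears at 21 MHz.
Distinct values: {2.6 MHz, 6.6 MHz, 14.6 MHz, 21 MHz}.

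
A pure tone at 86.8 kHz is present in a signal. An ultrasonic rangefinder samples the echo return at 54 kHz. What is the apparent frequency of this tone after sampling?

21.2 kHz

86.8 kHz mod fs = 32.8 kHz.
32.8 kHz > fs/2 = 27 kHz, folds to fs − 32.8 kHz = 21.2 kHz.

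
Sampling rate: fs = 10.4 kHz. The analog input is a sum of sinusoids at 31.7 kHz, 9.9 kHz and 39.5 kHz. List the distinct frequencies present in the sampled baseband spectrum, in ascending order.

fs/2 = 5.2 kHz.
31.7 kHz mod fs = 0.5 kHz.
0.5 kHz ≤ fs/2 = 5.2 kHz, appears at 0.5 kHz.
9.9 kHz > fs/2 = 5.2 kHz, folds to fs − 9.9 kHz = 0.5 kHz.
39.5 kHz mod fs = 8.3 kHz.
8.3 kHz > fs/2 = 5.2 kHz, folds to fs − 8.3 kHz = 2.1 kHz.
Distinct values: {0.5 kHz, 2.1 kHz}.

0.5 kHz, 2.1 kHz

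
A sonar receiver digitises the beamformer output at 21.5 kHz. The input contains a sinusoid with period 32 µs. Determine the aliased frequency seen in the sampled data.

9.75 kHz

T = 32 µs → f = 1/T = 31.25 kHz.
31.25 kHz mod fs = 9.75 kHz.
9.75 kHz ≤ fs/2 = 10.75 kHz, appears at 9.75 kHz.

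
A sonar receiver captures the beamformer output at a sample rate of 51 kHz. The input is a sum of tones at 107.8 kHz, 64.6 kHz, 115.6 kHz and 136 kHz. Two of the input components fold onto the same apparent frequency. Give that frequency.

13.6 kHz

fs/2 = 25.5 kHz.
107.8 kHz mod fs = 5.8 kHz.
5.8 kHz ≤ fs/2 = 25.5 kHz, appears at 5.8 kHz.
64.6 kHz mod fs = 13.6 kHz.
13.6 kHz ≤ fs/2 = 25.5 kHz, appears at 13.6 kHz.
115.6 kHz mod fs = 13.6 kHz.
13.6 kHz ≤ fs/2 = 25.5 kHz, appears at 13.6 kHz.
136 kHz mod fs = 34 kHz.
34 kHz > fs/2 = 25.5 kHz, folds to fs − 34 kHz = 17 kHz.
64.6 kHz and 115.6 kHz both map to 13.6 kHz.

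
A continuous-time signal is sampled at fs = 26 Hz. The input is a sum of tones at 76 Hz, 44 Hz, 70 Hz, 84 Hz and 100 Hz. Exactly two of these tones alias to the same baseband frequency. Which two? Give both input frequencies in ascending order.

44 Hz, 70 Hz

fs/2 = 13 Hz.
76 Hz mod fs = 24 Hz.
24 Hz > fs/2 = 13 Hz, folds to fs − 24 Hz = 2 Hz.
44 Hz mod fs = 18 Hz.
18 Hz > fs/2 = 13 Hz, folds to fs − 18 Hz = 8 Hz.
70 Hz mod fs = 18 Hz.
18 Hz > fs/2 = 13 Hz, folds to fs − 18 Hz = 8 Hz.
84 Hz mod fs = 6 Hz.
6 Hz ≤ fs/2 = 13 Hz, appears at 6 Hz.
100 Hz mod fs = 22 Hz.
22 Hz > fs/2 = 13 Hz, folds to fs − 22 Hz = 4 Hz.
44 Hz and 70 Hz both map to 8 Hz.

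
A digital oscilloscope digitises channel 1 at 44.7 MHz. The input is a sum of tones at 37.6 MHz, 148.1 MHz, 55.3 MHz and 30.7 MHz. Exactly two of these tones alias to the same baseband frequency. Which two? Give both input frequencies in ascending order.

30.7 MHz, 148.1 MHz

fs/2 = 22.35 MHz.
37.6 MHz > fs/2 = 22.35 MHz, folds to fs − 37.6 MHz = 7.1 MHz.
148.1 MHz mod fs = 14 MHz.
14 MHz ≤ fs/2 = 22.35 MHz, appears at 14 MHz.
55.3 MHz mod fs = 10.6 MHz.
10.6 MHz ≤ fs/2 = 22.35 MHz, appears at 10.6 MHz.
30.7 MHz > fs/2 = 22.35 MHz, folds to fs − 30.7 MHz = 14 MHz.
30.7 MHz and 148.1 MHz both map to 14 MHz.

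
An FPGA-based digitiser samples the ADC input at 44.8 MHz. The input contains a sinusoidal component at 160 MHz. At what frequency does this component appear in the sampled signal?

19.2 MHz

160 MHz mod fs = 25.6 MHz.
25.6 MHz > fs/2 = 22.4 MHz, folds to fs − 25.6 MHz = 19.2 MHz.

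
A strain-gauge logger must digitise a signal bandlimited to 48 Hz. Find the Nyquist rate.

96 Hz

Nyquist rate = 2 × 48 Hz = 96 Hz.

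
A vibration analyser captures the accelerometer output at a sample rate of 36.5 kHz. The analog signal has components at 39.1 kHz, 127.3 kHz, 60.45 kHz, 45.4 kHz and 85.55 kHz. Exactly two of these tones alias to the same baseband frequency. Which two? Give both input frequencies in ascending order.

60.45 kHz, 85.55 kHz

fs/2 = 18.25 kHz.
39.1 kHz mod fs = 2.6 kHz.
2.6 kHz ≤ fs/2 = 18.25 kHz, appears at 2.6 kHz.
127.3 kHz mod fs = 17.8 kHz.
17.8 kHz ≤ fs/2 = 18.25 kHz, appears at 17.8 kHz.
60.45 kHz mod fs = 23.95 kHz.
23.95 kHz > fs/2 = 18.25 kHz, folds to fs − 23.95 kHz = 12.55 kHz.
45.4 kHz mod fs = 8.9 kHz.
8.9 kHz ≤ fs/2 = 18.25 kHz, appears at 8.9 kHz.
85.55 kHz mod fs = 12.55 kHz.
12.55 kHz ≤ fs/2 = 18.25 kHz, appears at 12.55 kHz.
60.45 kHz and 85.55 kHz both map to 12.55 kHz.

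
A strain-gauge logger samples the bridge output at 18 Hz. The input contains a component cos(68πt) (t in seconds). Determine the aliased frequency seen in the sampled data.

2 Hz

ω = 68π rad/s → f = ω/(2π) = 34 Hz.
34 Hz mod fs = 16 Hz.
16 Hz > fs/2 = 9 Hz, folds to fs − 16 Hz = 2 Hz.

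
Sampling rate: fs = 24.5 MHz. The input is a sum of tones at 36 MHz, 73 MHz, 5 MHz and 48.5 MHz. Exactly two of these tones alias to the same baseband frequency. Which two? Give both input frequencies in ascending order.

48.5 MHz, 73 MHz

fs/2 = 12.25 MHz.
36 MHz mod fs = 11.5 MHz.
11.5 MHz ≤ fs/2 = 12.25 MHz, appears at 11.5 MHz.
73 MHz mod fs = 24 MHz.
24 MHz > fs/2 = 12.25 MHz, folds to fs − 24 MHz = 0.5 MHz.
5 MHz ≤ fs/2 = 12.25 MHz, passes unchanged.
48.5 MHz mod fs = 24 MHz.
24 MHz > fs/2 = 12.25 MHz, folds to fs − 24 MHz = 0.5 MHz.
48.5 MHz and 73 MHz both map to 0.5 MHz.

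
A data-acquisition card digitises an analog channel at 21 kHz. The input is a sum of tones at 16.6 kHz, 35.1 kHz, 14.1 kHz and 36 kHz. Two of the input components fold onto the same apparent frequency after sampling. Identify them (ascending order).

14.1 kHz, 35.1 kHz

fs/2 = 10.5 kHz.
16.6 kHz > fs/2 = 10.5 kHz, folds to fs − 16.6 kHz = 4.4 kHz.
35.1 kHz mod fs = 14.1 kHz.
14.1 kHz > fs/2 = 10.5 kHz, folds to fs − 14.1 kHz = 6.9 kHz.
14.1 kHz > fs/2 = 10.5 kHz, folds to fs − 14.1 kHz = 6.9 kHz.
36 kHz mod fs = 15 kHz.
15 kHz > fs/2 = 10.5 kHz, folds to fs − 15 kHz = 6 kHz.
14.1 kHz and 35.1 kHz both map to 6.9 kHz.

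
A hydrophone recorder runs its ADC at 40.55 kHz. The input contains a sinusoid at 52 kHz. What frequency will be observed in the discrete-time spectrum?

52 kHz mod fs = 11.45 kHz.
11.45 kHz ≤ fs/2 = 20.275 kHz, appears at 11.45 kHz.

11.45 kHz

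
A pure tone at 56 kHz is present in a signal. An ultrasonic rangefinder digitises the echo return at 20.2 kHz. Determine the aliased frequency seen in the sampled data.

56 kHz mod fs = 15.6 kHz.
15.6 kHz > fs/2 = 10.1 kHz, folds to fs − 15.6 kHz = 4.6 kHz.

4.6 kHz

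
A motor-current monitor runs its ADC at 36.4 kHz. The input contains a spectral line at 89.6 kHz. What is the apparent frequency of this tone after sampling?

89.6 kHz mod fs = 16.8 kHz.
16.8 kHz ≤ fs/2 = 18.2 kHz, appears at 16.8 kHz.

16.8 kHz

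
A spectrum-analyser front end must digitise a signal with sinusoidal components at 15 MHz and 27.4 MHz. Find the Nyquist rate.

54.8 MHz

Highest-frequency component: 27.4 MHz.
Nyquist rate = 2 × 27.4 MHz = 54.8 MHz.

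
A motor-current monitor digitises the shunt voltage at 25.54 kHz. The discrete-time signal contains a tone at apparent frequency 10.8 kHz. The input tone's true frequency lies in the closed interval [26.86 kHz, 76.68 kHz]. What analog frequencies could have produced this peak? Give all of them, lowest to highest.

Frequencies that alias to 10.8 kHz are k·fs ± 10.8 kHz for integer k ≥ 0.
k=0: 10.8 kHz.
k=1: 14.74 kHz, 36.34 kHz.
k=2: 40.28 kHz, 61.88 kHz.
k=3: 65.82 kHz, 87.42 kHz.
k=4: 91.36 kHz, 112.96 kHz.
Within [26.86 kHz, 76.68 kHz]: 36.34 kHz, 40.28 kHz, 61.88 kHz, 65.82 kHz.

36.34 kHz, 40.28 kHz, 61.88 kHz, 65.82 kHz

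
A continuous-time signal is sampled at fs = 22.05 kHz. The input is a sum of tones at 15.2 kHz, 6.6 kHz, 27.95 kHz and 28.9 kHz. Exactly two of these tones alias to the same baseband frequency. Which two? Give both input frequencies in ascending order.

15.2 kHz, 28.9 kHz

fs/2 = 11.025 kHz.
15.2 kHz > fs/2 = 11.025 kHz, folds to fs − 15.2 kHz = 6.85 kHz.
6.6 kHz ≤ fs/2 = 11.025 kHz, passes unchanged.
27.95 kHz mod fs = 5.9 kHz.
5.9 kHz ≤ fs/2 = 11.025 kHz, appears at 5.9 kHz.
28.9 kHz mod fs = 6.85 kHz.
6.85 kHz ≤ fs/2 = 11.025 kHz, appears at 6.85 kHz.
15.2 kHz and 28.9 kHz both map to 6.85 kHz.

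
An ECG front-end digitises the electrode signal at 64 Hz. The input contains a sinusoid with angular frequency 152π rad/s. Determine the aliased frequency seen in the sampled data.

ω = 152π rad/s → f = ω/(2π) = 76 Hz.
76 Hz mod fs = 12 Hz.
12 Hz ≤ fs/2 = 32 Hz, appears at 12 Hz.

12 Hz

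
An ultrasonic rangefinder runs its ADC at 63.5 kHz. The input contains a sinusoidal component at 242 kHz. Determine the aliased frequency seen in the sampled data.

12 kHz

242 kHz mod fs = 51.5 kHz.
51.5 kHz > fs/2 = 31.75 kHz, folds to fs − 51.5 kHz = 12 kHz.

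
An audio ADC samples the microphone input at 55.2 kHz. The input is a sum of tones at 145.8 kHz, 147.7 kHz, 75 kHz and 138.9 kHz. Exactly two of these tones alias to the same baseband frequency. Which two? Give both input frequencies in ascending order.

75 kHz, 145.8 kHz

fs/2 = 27.6 kHz.
145.8 kHz mod fs = 35.4 kHz.
35.4 kHz > fs/2 = 27.6 kHz, folds to fs − 35.4 kHz = 19.8 kHz.
147.7 kHz mod fs = 37.3 kHz.
37.3 kHz > fs/2 = 27.6 kHz, folds to fs − 37.3 kHz = 17.9 kHz.
75 kHz mod fs = 19.8 kHz.
19.8 kHz ≤ fs/2 = 27.6 kHz, appears at 19.8 kHz.
138.9 kHz mod fs = 28.5 kHz.
28.5 kHz > fs/2 = 27.6 kHz, folds to fs − 28.5 kHz = 26.7 kHz.
75 kHz and 145.8 kHz both map to 19.8 kHz.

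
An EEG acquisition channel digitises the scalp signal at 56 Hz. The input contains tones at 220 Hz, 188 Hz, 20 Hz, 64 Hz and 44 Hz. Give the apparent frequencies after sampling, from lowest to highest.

fs/2 = 28 Hz.
220 Hz mod fs = 52 Hz.
52 Hz > fs/2 = 28 Hz, folds to fs − 52 Hz = 4 Hz.
188 Hz mod fs = 20 Hz.
20 Hz ≤ fs/2 = 28 Hz, appears at 20 Hz.
20 Hz ≤ fs/2 = 28 Hz, passes unchanged.
64 Hz mod fs = 8 Hz.
8 Hz ≤ fs/2 = 28 Hz, appears at 8 Hz.
44 Hz > fs/2 = 28 Hz, folds to fs − 44 Hz = 12 Hz.
Distinct values: {4 Hz, 8 Hz, 12 Hz, 20 Hz}.

4 Hz, 8 Hz, 12 Hz, 20 Hz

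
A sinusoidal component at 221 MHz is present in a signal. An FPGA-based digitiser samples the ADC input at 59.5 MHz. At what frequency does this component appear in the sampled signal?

221 MHz mod fs = 42.5 MHz.
42.5 MHz > fs/2 = 29.75 MHz, folds to fs − 42.5 MHz = 17 MHz.

17 MHz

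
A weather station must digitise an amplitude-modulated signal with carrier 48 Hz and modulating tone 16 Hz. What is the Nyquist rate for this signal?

128 Hz

AM sidebands sit at fc ± fm = 32 Hz and 64 Hz.
Highest-frequency component: 64 Hz.
Nyquist rate = 2 × 64 Hz = 128 Hz.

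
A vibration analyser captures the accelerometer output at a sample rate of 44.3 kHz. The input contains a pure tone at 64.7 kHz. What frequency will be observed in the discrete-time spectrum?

64.7 kHz mod fs = 20.4 kHz.
20.4 kHz ≤ fs/2 = 22.15 kHz, appears at 20.4 kHz.

20.4 kHz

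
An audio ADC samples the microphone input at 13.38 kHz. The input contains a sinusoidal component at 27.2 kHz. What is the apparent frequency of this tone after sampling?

27.2 kHz mod fs = 0.44 kHz.
0.44 kHz ≤ fs/2 = 6.69 kHz, appears at 0.44 kHz.

0.44 kHz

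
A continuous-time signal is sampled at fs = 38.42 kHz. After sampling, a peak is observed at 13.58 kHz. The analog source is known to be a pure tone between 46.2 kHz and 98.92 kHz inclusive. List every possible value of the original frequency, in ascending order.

Frequencies that alias to 13.58 kHz are k·fs ± 13.58 kHz for integer k ≥ 0.
k=0: 13.58 kHz.
k=1: 24.84 kHz, 52 kHz.
k=2: 63.26 kHz, 90.42 kHz.
k=3: 101.68 kHz, 128.84 kHz.
Within [46.2 kHz, 98.92 kHz]: 52 kHz, 63.26 kHz, 90.42 kHz.

52 kHz, 63.26 kHz, 90.42 kHz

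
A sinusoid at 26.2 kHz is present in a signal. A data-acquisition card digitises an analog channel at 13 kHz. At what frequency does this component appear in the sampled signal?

26.2 kHz mod fs = 0.2 kHz.
0.2 kHz ≤ fs/2 = 6.5 kHz, appears at 0.2 kHz.

0.2 kHz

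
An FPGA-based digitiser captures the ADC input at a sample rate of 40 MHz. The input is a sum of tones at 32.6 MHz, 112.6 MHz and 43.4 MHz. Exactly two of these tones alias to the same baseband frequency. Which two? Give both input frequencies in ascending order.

fs/2 = 20 MHz.
32.6 MHz > fs/2 = 20 MHz, folds to fs − 32.6 MHz = 7.4 MHz.
112.6 MHz mod fs = 32.6 MHz.
32.6 MHz > fs/2 = 20 MHz, folds to fs − 32.6 MHz = 7.4 MHz.
43.4 MHz mod fs = 3.4 MHz.
3.4 MHz ≤ fs/2 = 20 MHz, appears at 3.4 MHz.
32.6 MHz and 112.6 MHz both map to 7.4 MHz.

32.6 MHz, 112.6 MHz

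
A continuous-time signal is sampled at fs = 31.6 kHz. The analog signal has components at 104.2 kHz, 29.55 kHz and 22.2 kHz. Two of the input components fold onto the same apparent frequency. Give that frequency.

9.4 kHz

fs/2 = 15.8 kHz.
104.2 kHz mod fs = 9.4 kHz.
9.4 kHz ≤ fs/2 = 15.8 kHz, appears at 9.4 kHz.
29.55 kHz > fs/2 = 15.8 kHz, folds to fs − 29.55 kHz = 2.05 kHz.
22.2 kHz > fs/2 = 15.8 kHz, folds to fs − 22.2 kHz = 9.4 kHz.
22.2 kHz and 104.2 kHz both map to 9.4 kHz.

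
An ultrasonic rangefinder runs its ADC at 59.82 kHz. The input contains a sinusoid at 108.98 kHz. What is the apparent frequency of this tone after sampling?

108.98 kHz mod fs = 49.16 kHz.
49.16 kHz > fs/2 = 29.91 kHz, folds to fs − 49.16 kHz = 10.66 kHz.

10.66 kHz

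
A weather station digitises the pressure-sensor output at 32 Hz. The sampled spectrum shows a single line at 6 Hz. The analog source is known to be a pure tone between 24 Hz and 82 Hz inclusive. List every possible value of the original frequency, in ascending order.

26 Hz, 38 Hz, 58 Hz, 70 Hz

Frequencies that alias to 6 Hz are k·fs ± 6 Hz for integer k ≥ 0.
k=0: 6 Hz.
k=1: 26 Hz, 38 Hz.
k=2: 58 Hz, 70 Hz.
k=3: 90 Hz, 102 Hz.
Within [24 Hz, 82 Hz]: 26 Hz, 38 Hz, 58 Hz, 70 Hz.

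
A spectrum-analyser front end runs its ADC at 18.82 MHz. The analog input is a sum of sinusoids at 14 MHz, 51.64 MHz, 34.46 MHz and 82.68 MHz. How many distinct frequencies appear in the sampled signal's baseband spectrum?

fs/2 = 9.41 MHz.
14 MHz > fs/2 = 9.41 MHz, folds to fs − 14 MHz = 4.82 MHz.
51.64 MHz mod fs = 14 MHz.
14 MHz > fs/2 = 9.41 MHz, folds to fs − 14 MHz = 4.82 MHz.
34.46 MHz mod fs = 15.64 MHz.
15.64 MHz > fs/2 = 9.41 MHz, folds to fs − 15.64 MHz = 3.18 MHz.
82.68 MHz mod fs = 7.4 MHz.
7.4 MHz ≤ fs/2 = 9.41 MHz, appears at 7.4 MHz.
Distinct values: {3.18 MHz, 4.82 MHz, 7.4 MHz} → 3.

3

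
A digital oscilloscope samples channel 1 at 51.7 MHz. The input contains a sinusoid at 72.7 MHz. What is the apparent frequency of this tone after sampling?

72.7 MHz mod fs = 21 MHz.
21 MHz ≤ fs/2 = 25.85 MHz, appears at 21 MHz.

21 MHz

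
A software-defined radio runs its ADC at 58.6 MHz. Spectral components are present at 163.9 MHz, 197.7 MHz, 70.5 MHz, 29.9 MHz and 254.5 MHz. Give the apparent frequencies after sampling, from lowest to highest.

11.9 MHz, 20.1 MHz, 21.9 MHz, 28.7 MHz

fs/2 = 29.3 MHz.
163.9 MHz mod fs = 46.7 MHz.
46.7 MHz > fs/2 = 29.3 MHz, folds to fs − 46.7 MHz = 11.9 MHz.
197.7 MHz mod fs = 21.9 MHz.
21.9 MHz ≤ fs/2 = 29.3 MHz, appears at 21.9 MHz.
70.5 MHz mod fs = 11.9 MHz.
11.9 MHz ≤ fs/2 = 29.3 MHz, appears at 11.9 MHz.
29.9 MHz > fs/2 = 29.3 MHz, folds to fs − 29.9 MHz = 28.7 MHz.
254.5 MHz mod fs = 20.1 MHz.
20.1 MHz ≤ fs/2 = 29.3 MHz, appears at 20.1 MHz.
Distinct values: {11.9 MHz, 20.1 MHz, 21.9 MHz, 28.7 MHz}.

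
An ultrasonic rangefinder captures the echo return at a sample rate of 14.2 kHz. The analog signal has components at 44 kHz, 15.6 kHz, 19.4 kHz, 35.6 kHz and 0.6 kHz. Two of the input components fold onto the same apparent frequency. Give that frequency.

1.4 kHz

fs/2 = 7.1 kHz.
44 kHz mod fs = 1.4 kHz.
1.4 kHz ≤ fs/2 = 7.1 kHz, appears at 1.4 kHz.
15.6 kHz mod fs = 1.4 kHz.
1.4 kHz ≤ fs/2 = 7.1 kHz, appears at 1.4 kHz.
19.4 kHz mod fs = 5.2 kHz.
5.2 kHz ≤ fs/2 = 7.1 kHz, appears at 5.2 kHz.
35.6 kHz mod fs = 7.2 kHz.
7.2 kHz > fs/2 = 7.1 kHz, folds to fs − 7.2 kHz = 7 kHz.
0.6 kHz ≤ fs/2 = 7.1 kHz, passes unchanged.
15.6 kHz and 44 kHz both map to 1.4 kHz.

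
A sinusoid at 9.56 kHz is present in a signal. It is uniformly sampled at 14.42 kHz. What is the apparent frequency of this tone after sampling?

9.56 kHz > fs/2 = 7.21 kHz, folds to fs − 9.56 kHz = 4.86 kHz.

4.86 kHz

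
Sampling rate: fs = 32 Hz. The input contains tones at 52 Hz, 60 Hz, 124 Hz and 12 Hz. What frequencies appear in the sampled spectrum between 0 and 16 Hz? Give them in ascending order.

fs/2 = 16 Hz.
52 Hz mod fs = 20 Hz.
20 Hz > fs/2 = 16 Hz, folds to fs − 20 Hz = 12 Hz.
60 Hz mod fs = 28 Hz.
28 Hz > fs/2 = 16 Hz, folds to fs − 28 Hz = 4 Hz.
124 Hz mod fs = 28 Hz.
28 Hz > fs/2 = 16 Hz, folds to fs − 28 Hz = 4 Hz.
12 Hz ≤ fs/2 = 16 Hz, passes unchanged.
Distinct values: {4 Hz, 12 Hz}.

4 Hz, 12 Hz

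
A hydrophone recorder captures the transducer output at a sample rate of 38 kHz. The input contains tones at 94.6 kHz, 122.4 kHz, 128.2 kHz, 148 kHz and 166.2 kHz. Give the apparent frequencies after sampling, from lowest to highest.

4 kHz, 8.4 kHz, 14.2 kHz, 18.6 kHz

fs/2 = 19 kHz.
94.6 kHz mod fs = 18.6 kHz.
18.6 kHz ≤ fs/2 = 19 kHz, appears at 18.6 kHz.
122.4 kHz mod fs = 8.4 kHz.
8.4 kHz ≤ fs/2 = 19 kHz, appears at 8.4 kHz.
128.2 kHz mod fs = 14.2 kHz.
14.2 kHz ≤ fs/2 = 19 kHz, appears at 14.2 kHz.
148 kHz mod fs = 34 kHz.
34 kHz > fs/2 = 19 kHz, folds to fs − 34 kHz = 4 kHz.
166.2 kHz mod fs = 14.2 kHz.
14.2 kHz ≤ fs/2 = 19 kHz, appears at 14.2 kHz.
Distinct values: {4 kHz, 8.4 kHz, 14.2 kHz, 18.6 kHz}.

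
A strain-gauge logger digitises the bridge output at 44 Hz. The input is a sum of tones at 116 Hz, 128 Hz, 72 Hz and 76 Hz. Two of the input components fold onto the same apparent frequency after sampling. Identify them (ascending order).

fs/2 = 22 Hz.
116 Hz mod fs = 28 Hz.
28 Hz > fs/2 = 22 Hz, folds to fs − 28 Hz = 16 Hz.
128 Hz mod fs = 40 Hz.
40 Hz > fs/2 = 22 Hz, folds to fs − 40 Hz = 4 Hz.
72 Hz mod fs = 28 Hz.
28 Hz > fs/2 = 22 Hz, folds to fs − 28 Hz = 16 Hz.
76 Hz mod fs = 32 Hz.
32 Hz > fs/2 = 22 Hz, folds to fs − 32 Hz = 12 Hz.
72 Hz and 116 Hz both map to 16 Hz.

72 Hz, 116 Hz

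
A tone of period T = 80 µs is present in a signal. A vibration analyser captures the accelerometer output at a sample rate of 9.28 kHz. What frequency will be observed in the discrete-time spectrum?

3.22 kHz

T = 80 µs → f = 1/T = 12.5 kHz.
12.5 kHz mod fs = 3.22 kHz.
3.22 kHz ≤ fs/2 = 4.64 kHz, appears at 3.22 kHz.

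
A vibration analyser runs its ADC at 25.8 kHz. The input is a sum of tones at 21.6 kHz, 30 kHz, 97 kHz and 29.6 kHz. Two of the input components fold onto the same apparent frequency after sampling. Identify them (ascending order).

fs/2 = 12.9 kHz.
21.6 kHz > fs/2 = 12.9 kHz, folds to fs − 21.6 kHz = 4.2 kHz.
30 kHz mod fs = 4.2 kHz.
4.2 kHz ≤ fs/2 = 12.9 kHz, appears at 4.2 kHz.
97 kHz mod fs = 19.6 kHz.
19.6 kHz > fs/2 = 12.9 kHz, folds to fs − 19.6 kHz = 6.2 kHz.
29.6 kHz mod fs = 3.8 kHz.
3.8 kHz ≤ fs/2 = 12.9 kHz, appears at 3.8 kHz.
21.6 kHz and 30 kHz both map to 4.2 kHz.

21.6 kHz, 30 kHz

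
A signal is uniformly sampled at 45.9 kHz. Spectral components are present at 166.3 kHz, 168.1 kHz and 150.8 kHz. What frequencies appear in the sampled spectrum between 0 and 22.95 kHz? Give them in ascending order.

fs/2 = 22.95 kHz.
166.3 kHz mod fs = 28.6 kHz.
28.6 kHz > fs/2 = 22.95 kHz, folds to fs − 28.6 kHz = 17.3 kHz.
168.1 kHz mod fs = 30.4 kHz.
30.4 kHz > fs/2 = 22.95 kHz, folds to fs − 30.4 kHz = 15.5 kHz.
150.8 kHz mod fs = 13.1 kHz.
13.1 kHz ≤ fs/2 = 22.95 kHz, appears at 13.1 kHz.
Distinct values: {13.1 kHz, 15.5 kHz, 17.3 kHz}.

13.1 kHz, 15.5 kHz, 17.3 kHz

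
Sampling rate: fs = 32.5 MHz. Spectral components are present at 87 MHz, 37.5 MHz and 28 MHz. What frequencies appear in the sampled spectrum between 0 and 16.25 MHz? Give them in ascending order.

fs/2 = 16.25 MHz.
87 MHz mod fs = 22 MHz.
22 MHz > fs/2 = 16.25 MHz, folds to fs − 22 MHz = 10.5 MHz.
37.5 MHz mod fs = 5 MHz.
5 MHz ≤ fs/2 = 16.25 MHz, appears at 5 MHz.
28 MHz > fs/2 = 16.25 MHz, folds to fs − 28 MHz = 4.5 MHz.
Distinct values: {4.5 MHz, 5 MHz, 10.5 MHz}.

4.5 MHz, 5 MHz, 10.5 MHz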